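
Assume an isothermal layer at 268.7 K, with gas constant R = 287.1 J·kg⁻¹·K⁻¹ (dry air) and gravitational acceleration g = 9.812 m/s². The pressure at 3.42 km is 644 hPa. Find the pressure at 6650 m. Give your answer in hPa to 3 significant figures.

Scale height: H = RT/g = 287.1 × 268.7 / 9.812 = 7862.2 m.
Between two levels, P₂ = P₁ exp(−Δz/H) with Δz = z₂ − z₁.
Δz = 6650.0 − 3420.0 = 3230.0 m; Δz/H = 3230.0/7862.2 = 0.41083.
P₂ = 644 × exp(−0.41083) = 644 × 0.66310 = 427.04 hPa.

P ≈ 427 hPa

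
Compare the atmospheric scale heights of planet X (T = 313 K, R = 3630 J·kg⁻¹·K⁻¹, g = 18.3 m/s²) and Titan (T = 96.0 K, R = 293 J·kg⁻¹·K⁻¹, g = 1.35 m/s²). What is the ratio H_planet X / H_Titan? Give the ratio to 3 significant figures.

H = RT/g for each body.
H_planet X = 3630 × 313 / 18.3 = 62087 m.
H_Titan = 293 × 96.0 / 1.35 = 20836 m.
H_planet X/H_Titan = 62087/20836 = 2.9798.

H_planet X/H_Titan ≈ 2.98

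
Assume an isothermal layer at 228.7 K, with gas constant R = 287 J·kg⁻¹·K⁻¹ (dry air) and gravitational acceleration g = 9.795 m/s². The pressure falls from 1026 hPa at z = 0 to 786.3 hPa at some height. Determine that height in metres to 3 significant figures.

z ≈ 1780 m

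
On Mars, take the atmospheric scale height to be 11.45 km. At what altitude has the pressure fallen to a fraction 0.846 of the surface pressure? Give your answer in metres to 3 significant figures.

Set P/P₀ = exp(−z/H) = 0.846, so z = −H ln(0.846).
−ln(0.846) = 0.16724; z = 11450 × 0.16724 = 1914.9 m.

z ≈ 1910 m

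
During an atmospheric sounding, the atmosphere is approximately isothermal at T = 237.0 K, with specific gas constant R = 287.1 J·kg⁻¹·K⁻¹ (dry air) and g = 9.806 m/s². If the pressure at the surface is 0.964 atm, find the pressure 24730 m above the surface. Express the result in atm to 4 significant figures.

P ≈ 0.02731 atm

Scale height: H = RT/g = 287.1 × 237.0 / 9.806 = 6938.9 m.
Barometric formula: P = P₀ exp(−z/H).
z/H = 24730/6938.9 = 3.5640; exp(−3.5640) = 0.028325.
P = 0.964 × 0.028325 = 0.027305 atm.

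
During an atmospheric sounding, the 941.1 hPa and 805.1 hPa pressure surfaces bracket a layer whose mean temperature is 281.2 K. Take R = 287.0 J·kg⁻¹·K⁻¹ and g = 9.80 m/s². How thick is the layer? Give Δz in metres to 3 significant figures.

Δz ≈ 1290 m

Hypsometric equation: Δz = (R T̄/g) ln(P₁/P₂).
R T̄/g = 287.0 × 281.2 / 9.80 = 8235.1 m.
ln(941.1/805.1) = ln(1.1689) = 0.15606.
Δz = 8235.1 × 0.15606 = 1285.2 m.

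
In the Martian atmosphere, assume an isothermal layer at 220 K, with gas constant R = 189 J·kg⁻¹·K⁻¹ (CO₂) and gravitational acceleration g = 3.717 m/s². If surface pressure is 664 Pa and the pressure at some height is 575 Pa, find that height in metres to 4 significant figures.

Scale height: H = RT/g = 189 × 220 / 3.717 = 11186 m.
Invert the barometric formula: z = H ln(P₀/P).
P₀/P = 664/575 = 1.1548; ln(1.1548) = 0.14393.
z = 11186 × 0.14393 = 1610.0 m.

z ≈ 1610 m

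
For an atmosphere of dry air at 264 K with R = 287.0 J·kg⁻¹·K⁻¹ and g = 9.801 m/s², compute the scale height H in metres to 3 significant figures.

The scale height of an isothermal atmosphere is H = RT/g.
H = 287.0 × 264 / 9.801 = 75768/9.801 = 7730.6 m.

H ≈ 7730 m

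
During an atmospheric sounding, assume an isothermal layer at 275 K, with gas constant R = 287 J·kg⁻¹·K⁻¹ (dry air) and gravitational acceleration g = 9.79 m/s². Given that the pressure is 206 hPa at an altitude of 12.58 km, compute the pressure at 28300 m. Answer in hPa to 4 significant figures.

P ≈ 29.31 hPa

Scale height: H = RT/g = 287 × 275 / 9.79 = 8061.8 m.
Between two levels, P₂ = P₁ exp(−Δz/H) with Δz = z₂ − z₁.
Δz = 28300 − 12580 = 15720 m; Δz/H = 15720/8061.8 = 1.9499.
P₂ = 206 × exp(−1.9499) = 206 × 0.14229 = 29.312 hPa.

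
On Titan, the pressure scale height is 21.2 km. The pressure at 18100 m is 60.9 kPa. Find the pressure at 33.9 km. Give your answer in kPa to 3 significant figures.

Between two levels, P₂ = P₁ exp(−Δz/H) with Δz = z₂ − z₁.
Δz = 33900 − 18100 = 15800 m; Δz/H = 15800/21200 = 0.74528.
P₂ = 60.9 × exp(−0.74528) = 60.9 × 0.47460 = 28.903 kPa.

P ≈ 28.9 kPa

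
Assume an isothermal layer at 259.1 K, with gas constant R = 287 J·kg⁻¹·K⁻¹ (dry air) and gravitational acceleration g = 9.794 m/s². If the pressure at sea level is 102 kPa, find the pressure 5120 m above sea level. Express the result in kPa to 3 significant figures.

Scale height: H = RT/g = 287 × 259.1 / 9.794 = 7592.6 m.
Barometric formula: P = P₀ exp(−z/H).
z/H = 5120.0/7592.6 = 0.67434; exp(−0.67434) = 0.50949.
P = 102 × 0.50949 = 51.968 kPa.

P ≈ 52.0 kPa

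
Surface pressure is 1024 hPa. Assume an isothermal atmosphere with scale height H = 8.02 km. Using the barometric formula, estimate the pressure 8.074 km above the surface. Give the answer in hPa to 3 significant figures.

Barometric formula: P = P₀ exp(−z/H).
z/H = 8074.0/8020.0 = 1.0067; exp(−1.0067) = 0.36542.
P = 1024 × 0.36542 = 374.19 hPa.

P ≈ 374 hPa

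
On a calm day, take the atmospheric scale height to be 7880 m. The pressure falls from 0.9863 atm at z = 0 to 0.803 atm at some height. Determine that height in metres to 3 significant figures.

z ≈ 1620 m

Invert the barometric formula: z = H ln(P₀/P).
P₀/P = 0.9863/0.803 = 1.2283; ln(1.2283) = 0.20563.
z = 7880.0 × 0.20563 = 1620.4 m.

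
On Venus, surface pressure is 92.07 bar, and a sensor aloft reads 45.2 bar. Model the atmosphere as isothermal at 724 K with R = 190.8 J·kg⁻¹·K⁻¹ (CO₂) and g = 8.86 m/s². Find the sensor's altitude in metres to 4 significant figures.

Scale height: H = RT/g = 190.8 × 724 / 8.86 = 15591 m.
Invert the barometric formula: z = H ln(P₀/P).
P₀/P = 92.07/45.2 = 2.0369; ln(2.0369) = 0.71143.
z = 15591 × 0.71143 = 11092 m.

z ≈ 11090 m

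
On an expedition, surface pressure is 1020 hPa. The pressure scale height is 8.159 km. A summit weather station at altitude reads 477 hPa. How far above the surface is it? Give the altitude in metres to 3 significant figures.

z ≈ 6200 m

Invert the barometric formula: z = H ln(P₀/P).
P₀/P = 1020/477 = 2.1384; ln(2.1384) = 0.76006.
z = 8159.0 × 0.76006 = 6201.3 m.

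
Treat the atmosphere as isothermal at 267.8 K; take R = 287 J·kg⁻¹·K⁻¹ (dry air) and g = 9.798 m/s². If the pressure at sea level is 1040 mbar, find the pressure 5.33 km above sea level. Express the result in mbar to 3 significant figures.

P ≈ 527 mbar

Scale height: H = RT/g = 287 × 267.8 / 9.798 = 7844.3 m.
Barometric formula: P = P₀ exp(−z/H).
z/H = 5330.0/7844.3 = 0.67947; exp(−0.67947) = 0.50689.
P = 1040 × 0.50689 = 527.17 mbar.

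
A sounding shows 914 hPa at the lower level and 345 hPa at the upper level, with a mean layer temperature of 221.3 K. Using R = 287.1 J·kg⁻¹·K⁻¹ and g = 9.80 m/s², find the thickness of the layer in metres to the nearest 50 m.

Hypsometric equation: Δz = (R T̄/g) ln(P₁/P₂).
R T̄/g = 287.1 × 221.3 / 9.80 = 6483.2 m.
ln(914/345) = ln(2.6493) = 0.97430.
Δz = 6483.2 × 0.97430 = 6316.6 m.

Δz ≈ 6300 m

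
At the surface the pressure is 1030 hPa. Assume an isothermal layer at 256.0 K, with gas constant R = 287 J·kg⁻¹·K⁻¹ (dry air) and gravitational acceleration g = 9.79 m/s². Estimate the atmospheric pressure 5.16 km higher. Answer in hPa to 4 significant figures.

Scale height: H = RT/g = 287 × 256.0 / 9.79 = 7504.8 m.
Barometric formula: P = P₀ exp(−z/H).
z/H = 5160.0/7504.8 = 0.68756; exp(−0.68756) = 0.50280.
P = 1030 × 0.50280 = 517.88 hPa.

P ≈ 517.9 hPa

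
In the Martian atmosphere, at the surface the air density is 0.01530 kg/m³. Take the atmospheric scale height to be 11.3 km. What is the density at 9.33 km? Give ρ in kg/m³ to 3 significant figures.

In an isothermal atmosphere, density decays like pressure: ρ = ρ₀ exp(−z/H).
z/H = 9330.0/11300 = 0.82566; exp(−0.82566) = 0.43795.
ρ = 0.01530 × 0.43795 = 0.0067006 kg/m³.

ρ ≈ 0.00670 kg/m³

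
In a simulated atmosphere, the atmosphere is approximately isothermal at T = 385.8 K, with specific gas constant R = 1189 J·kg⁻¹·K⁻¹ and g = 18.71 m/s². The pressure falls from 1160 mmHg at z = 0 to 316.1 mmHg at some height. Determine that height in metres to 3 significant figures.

Scale height: H = RT/g = 1189 × 385.8 / 18.71 = 24517 m.
Invert the barometric formula: z = H ln(P₀/P).
P₀/P = 1160/316.1 = 3.6697; ln(3.6697) = 1.3001.
z = 24517 × 1.3001 = 31875 m.

z ≈ 31900 m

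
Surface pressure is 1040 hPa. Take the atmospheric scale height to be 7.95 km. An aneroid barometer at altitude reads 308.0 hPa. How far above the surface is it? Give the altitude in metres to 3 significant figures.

Invert the barometric formula: z = H ln(P₀/P).
P₀/P = 1040/308.0 = 3.3766; ln(3.3766) = 1.2169.
z = 7950.0 × 1.2169 = 9674.4 m.

z ≈ 9670 m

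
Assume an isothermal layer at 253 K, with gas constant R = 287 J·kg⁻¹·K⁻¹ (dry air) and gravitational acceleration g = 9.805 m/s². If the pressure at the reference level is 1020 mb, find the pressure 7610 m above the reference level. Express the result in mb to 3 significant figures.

Scale height: H = RT/g = 287 × 253 / 9.805 = 7405.5 m.
Barometric formula: P = P₀ exp(−z/H).
z/H = 7610.0/7405.5 = 1.0276; exp(−1.0276) = 0.35786.
P = 1020 × 0.35786 = 365.02 mb.

P ≈ 365 mb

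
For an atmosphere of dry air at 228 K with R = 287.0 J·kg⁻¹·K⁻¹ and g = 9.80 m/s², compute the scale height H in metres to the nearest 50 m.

H ≈ 6700 m

The scale height of an isothermal atmosphere is H = RT/g.
H = 287.0 × 228 / 9.80 = 65436/9.80 = 6677.1 m.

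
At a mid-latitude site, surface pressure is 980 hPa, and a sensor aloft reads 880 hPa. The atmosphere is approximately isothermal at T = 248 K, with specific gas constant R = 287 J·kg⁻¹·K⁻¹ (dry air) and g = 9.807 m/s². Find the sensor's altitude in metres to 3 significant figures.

z ≈ 781 m

Scale height: H = RT/g = 287 × 248 / 9.807 = 7257.7 m.
Invert the barometric formula: z = H ln(P₀/P).
P₀/P = 980/880 = 1.1136; ln(1.1136) = 0.10760.
z = 7257.7 × 0.10760 = 780.93 m.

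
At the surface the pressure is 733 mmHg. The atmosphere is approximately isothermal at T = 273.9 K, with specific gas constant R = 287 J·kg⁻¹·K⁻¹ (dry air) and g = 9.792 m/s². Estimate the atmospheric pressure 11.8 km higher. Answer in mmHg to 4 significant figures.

P ≈ 168.6 mmHg

Scale height: H = RT/g = 287 × 273.9 / 9.792 = 8027.9 m.
Barometric formula: P = P₀ exp(−z/H).
z/H = 11800/8027.9 = 1.4699; exp(−1.4699) = 0.22995.
P = 733 × 0.22995 = 168.55 mmHg.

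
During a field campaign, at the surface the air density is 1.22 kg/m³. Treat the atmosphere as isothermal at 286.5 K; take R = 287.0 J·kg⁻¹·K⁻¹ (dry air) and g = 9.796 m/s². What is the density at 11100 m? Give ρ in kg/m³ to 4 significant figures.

ρ ≈ 0.3251 kg/m³

Scale height: H = RT/g = 287.0 × 286.5 / 9.796 = 8393.8 m.
In an isothermal atmosphere, density decays like pressure: ρ = ρ₀ exp(−z/H).
z/H = 11100/8393.8 = 1.3224; exp(−1.3224) = 0.26649.
ρ = 1.22 × 0.26649 = 0.32512 kg/m³.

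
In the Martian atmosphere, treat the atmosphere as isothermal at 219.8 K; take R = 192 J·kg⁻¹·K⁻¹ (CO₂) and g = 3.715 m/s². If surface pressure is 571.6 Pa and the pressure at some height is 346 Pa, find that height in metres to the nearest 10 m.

z ≈ 5700 m

Scale height: H = RT/g = 192 × 219.8 / 3.715 = 11360 m.
Invert the barometric formula: z = H ln(P₀/P).
P₀/P = 571.6/346 = 1.6520; ln(1.6520) = 0.50199.
z = 11360 × 0.50199 = 5702.6 m.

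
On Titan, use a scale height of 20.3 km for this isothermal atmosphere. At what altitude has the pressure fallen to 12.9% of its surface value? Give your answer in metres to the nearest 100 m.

z ≈ 41600 m

Set P/P₀ = exp(−z/H) = 0.129, so z = −H ln(0.129).
−ln(0.129) = 2.0479; z = 20300 × 2.0479 = 41572 m.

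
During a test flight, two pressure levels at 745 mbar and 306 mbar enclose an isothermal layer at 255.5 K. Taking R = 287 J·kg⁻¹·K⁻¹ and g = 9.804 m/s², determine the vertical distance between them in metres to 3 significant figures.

Hypsometric equation: Δz = (R T̄/g) ln(P₁/P₂).
R T̄/g = 287 × 255.5 / 9.804 = 7479.4 m.
ln(745/306) = ln(2.4346) = 0.88978.
Δz = 7479.4 × 0.88978 = 6655.0 m.

Δz ≈ 6660 m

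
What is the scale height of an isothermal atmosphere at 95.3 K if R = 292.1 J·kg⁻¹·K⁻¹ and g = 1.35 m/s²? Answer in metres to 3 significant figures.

H ≈ 20600 m

The scale height of an isothermal atmosphere is H = RT/g.
H = 292.1 × 95.3 / 1.35 = 27837/1.35 = 20620 m.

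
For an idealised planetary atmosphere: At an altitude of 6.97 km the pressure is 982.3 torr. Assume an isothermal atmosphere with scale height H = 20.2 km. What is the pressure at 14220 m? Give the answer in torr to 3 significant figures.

P ≈ 686 torr

Between two levels, P₂ = P₁ exp(−Δz/H) with Δz = z₂ − z₁.
Δz = 14220 − 6970.0 = 7250.0 m; Δz/H = 7250.0/20200 = 0.35891.
P₂ = 982.3 × exp(−0.35891) = 982.3 × 0.69844 = 686.08 torr.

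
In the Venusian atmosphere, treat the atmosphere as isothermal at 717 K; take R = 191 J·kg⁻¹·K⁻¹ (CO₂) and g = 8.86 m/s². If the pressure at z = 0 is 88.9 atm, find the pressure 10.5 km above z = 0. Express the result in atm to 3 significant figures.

P ≈ 45.1 atm

Scale height: H = RT/g = 191 × 717 / 8.86 = 15457 m.
Barometric formula: P = P₀ exp(−z/H).
z/H = 10500/15457 = 0.67930; exp(−0.67930) = 0.50697.
P = 88.9 × 0.50697 = 45.070 atm.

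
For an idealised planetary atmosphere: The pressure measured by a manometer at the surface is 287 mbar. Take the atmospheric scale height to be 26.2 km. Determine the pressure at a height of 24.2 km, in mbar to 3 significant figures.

P ≈ 114 mbar

Barometric formula: P = P₀ exp(−z/H).
z/H = 24200/26200 = 0.92366; exp(−0.92366) = 0.39706.
P = 287 × 0.39706 = 113.96 mbar.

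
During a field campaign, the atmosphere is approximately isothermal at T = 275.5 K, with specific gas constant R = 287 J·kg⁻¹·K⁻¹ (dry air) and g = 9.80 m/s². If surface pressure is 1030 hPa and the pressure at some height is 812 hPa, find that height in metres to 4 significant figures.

Scale height: H = RT/g = 287 × 275.5 / 9.80 = 8068.2 m.
Invert the barometric formula: z = H ln(P₀/P).
P₀/P = 1030/812 = 1.2685; ln(1.2685) = 0.23784.
z = 8068.2 × 0.23784 = 1918.9 m.

z ≈ 1919 m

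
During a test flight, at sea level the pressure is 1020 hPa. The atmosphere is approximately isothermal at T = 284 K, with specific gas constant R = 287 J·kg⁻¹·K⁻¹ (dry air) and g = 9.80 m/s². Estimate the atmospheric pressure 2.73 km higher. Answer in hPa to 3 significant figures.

Scale height: H = RT/g = 287 × 284 / 9.80 = 8317.1 m.
Barometric formula: P = P₀ exp(−z/H).
z/H = 2730.0/8317.1 = 0.32824; exp(−0.32824) = 0.72019.
P = 1020 × 0.72019 = 734.59 hPa.

P ≈ 735 hPa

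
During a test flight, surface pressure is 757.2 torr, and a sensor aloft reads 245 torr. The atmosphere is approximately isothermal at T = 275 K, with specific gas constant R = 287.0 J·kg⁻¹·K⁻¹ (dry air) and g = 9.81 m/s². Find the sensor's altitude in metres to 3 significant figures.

z ≈ 9080 m

Scale height: H = RT/g = 287.0 × 275 / 9.81 = 8045.4 m.
Invert the barometric formula: z = H ln(P₀/P).
P₀/P = 757.2/245 = 3.0906; ln(3.0906) = 1.1284.
z = 8045.4 × 1.1284 = 9078.4 m.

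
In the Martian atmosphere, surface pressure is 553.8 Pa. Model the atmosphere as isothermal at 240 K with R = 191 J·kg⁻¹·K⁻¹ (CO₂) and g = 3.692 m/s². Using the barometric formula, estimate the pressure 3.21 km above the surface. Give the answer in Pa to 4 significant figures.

Scale height: H = RT/g = 191 × 240 / 3.692 = 12416 m.
Barometric formula: P = P₀ exp(−z/H).
z/H = 3210.0/12416 = 0.25854; exp(−0.25854) = 0.77218.
P = 553.8 × 0.77218 = 427.63 Pa.

P ≈ 427.6 Pa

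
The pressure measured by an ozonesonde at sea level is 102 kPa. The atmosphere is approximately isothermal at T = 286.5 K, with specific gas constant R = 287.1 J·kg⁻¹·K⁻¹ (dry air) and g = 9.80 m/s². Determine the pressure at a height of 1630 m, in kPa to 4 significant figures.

Scale height: H = RT/g = 287.1 × 286.5 / 9.80 = 8393.3 m.
Barometric formula: P = P₀ exp(−z/H).
z/H = 1630.0/8393.3 = 0.19420; exp(−0.19420) = 0.82349.
P = 102 × 0.82349 = 83.996 kPa.

P ≈ 84.00 kPa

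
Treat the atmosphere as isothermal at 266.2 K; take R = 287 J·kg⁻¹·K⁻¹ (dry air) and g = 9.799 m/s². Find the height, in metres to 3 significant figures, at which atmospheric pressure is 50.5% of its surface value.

Scale height: H = RT/g = 287 × 266.2 / 9.799 = 7796.7 m.
Set P/P₀ = exp(−z/H) = 0.505, so z = −H ln(0.505).
−ln(0.505) = 0.68320; z = 7796.7 × 0.68320 = 5326.7 m.

z ≈ 5330 m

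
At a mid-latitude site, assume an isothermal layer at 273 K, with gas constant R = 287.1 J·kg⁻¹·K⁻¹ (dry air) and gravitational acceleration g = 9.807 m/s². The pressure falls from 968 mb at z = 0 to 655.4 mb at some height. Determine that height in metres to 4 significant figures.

z ≈ 3117 m

Scale height: H = RT/g = 287.1 × 273 / 9.807 = 7992.1 m.
Invert the barometric formula: z = H ln(P₀/P).
P₀/P = 968/655.4 = 1.4770; ln(1.4770) = 0.39001.
z = 7992.1 × 0.39001 = 3117.0 m.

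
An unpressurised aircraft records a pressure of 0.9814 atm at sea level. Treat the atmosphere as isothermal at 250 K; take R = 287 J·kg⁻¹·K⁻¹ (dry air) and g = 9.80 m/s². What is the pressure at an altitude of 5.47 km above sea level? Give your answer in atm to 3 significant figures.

P ≈ 0.465 atm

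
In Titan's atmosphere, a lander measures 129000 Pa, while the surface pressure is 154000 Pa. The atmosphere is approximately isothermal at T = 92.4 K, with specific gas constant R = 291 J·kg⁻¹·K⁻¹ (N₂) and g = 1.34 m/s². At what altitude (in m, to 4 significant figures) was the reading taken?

z ≈ 3554 m

Scale height: H = RT/g = 291 × 92.4 / 1.34 = 20066 m.
Invert the barometric formula: z = H ln(P₀/P).
P₀/P = 154000/129000 = 1.1938; ln(1.1938) = 0.17714.
z = 20066 × 0.17714 = 3554.5 m.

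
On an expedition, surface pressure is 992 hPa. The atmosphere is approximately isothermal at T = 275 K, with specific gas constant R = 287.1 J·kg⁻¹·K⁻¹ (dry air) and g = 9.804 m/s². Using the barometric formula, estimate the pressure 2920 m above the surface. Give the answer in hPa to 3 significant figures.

Scale height: H = RT/g = 287.1 × 275 / 9.804 = 8053.1 m.
Barometric formula: P = P₀ exp(−z/H).
z/H = 2920.0/8053.1 = 0.36259; exp(−0.36259) = 0.69587.
P = 992 × 0.69587 = 690.30 hPa.

P ≈ 690 hPa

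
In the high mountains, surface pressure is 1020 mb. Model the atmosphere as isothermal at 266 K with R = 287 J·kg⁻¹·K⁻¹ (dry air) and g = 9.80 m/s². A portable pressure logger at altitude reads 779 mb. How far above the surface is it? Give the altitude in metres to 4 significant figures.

z ≈ 2100 m

Scale height: H = RT/g = 287 × 266 / 9.80 = 7790.0 m.
Invert the barometric formula: z = H ln(P₀/P).
P₀/P = 1020/779 = 1.3094; ln(1.3094) = 0.26957.
z = 7790.0 × 0.26957 = 2100.0 m.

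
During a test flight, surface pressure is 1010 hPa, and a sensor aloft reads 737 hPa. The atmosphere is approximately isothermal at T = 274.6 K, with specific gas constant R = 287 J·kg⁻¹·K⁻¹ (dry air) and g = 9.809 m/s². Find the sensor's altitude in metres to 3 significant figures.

z ≈ 2530 m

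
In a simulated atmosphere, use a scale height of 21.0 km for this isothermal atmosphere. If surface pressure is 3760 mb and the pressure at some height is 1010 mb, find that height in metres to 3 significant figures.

Invert the barometric formula: z = H ln(P₀/P).
P₀/P = 3760/1010 = 3.7228; ln(3.7228) = 1.3145.
z = 21000 × 1.3145 = 27604 m.

z ≈ 27600 m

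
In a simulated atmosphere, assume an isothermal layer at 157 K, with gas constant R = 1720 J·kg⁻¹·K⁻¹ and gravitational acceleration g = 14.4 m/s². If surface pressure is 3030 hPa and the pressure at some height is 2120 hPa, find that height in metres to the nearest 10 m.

Scale height: H = RT/g = 1720 × 157 / 14.4 = 18753 m.
Invert the barometric formula: z = H ln(P₀/P).
P₀/P = 3030/2120 = 1.4292; ln(1.4292) = 0.35711.
z = 18753 × 0.35711 = 6696.9 m.

z ≈ 6700 m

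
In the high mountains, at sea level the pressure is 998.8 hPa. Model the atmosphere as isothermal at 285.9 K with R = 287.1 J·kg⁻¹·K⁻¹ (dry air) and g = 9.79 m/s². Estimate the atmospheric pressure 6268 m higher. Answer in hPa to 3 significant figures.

P ≈ 473 hPa

Scale height: H = RT/g = 287.1 × 285.9 / 9.79 = 8384.3 m.
Barometric formula: P = P₀ exp(−z/H).
z/H = 6268.0/8384.3 = 0.74759; exp(−0.74759) = 0.47351.
P = 998.8 × 0.47351 = 472.94 hPa.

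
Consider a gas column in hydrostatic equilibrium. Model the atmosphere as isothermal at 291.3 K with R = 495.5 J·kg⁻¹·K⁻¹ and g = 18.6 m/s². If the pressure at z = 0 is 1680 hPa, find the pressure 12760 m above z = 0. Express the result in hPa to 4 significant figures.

P ≈ 324.5 hPa

Scale height: H = RT/g = 495.5 × 291.3 / 18.6 = 7760.2 m.
Barometric formula: P = P₀ exp(−z/H).
z/H = 12760/7760.2 = 1.6443; exp(−1.6443) = 0.19315.
P = 1680 × 0.19315 = 324.49 hPa.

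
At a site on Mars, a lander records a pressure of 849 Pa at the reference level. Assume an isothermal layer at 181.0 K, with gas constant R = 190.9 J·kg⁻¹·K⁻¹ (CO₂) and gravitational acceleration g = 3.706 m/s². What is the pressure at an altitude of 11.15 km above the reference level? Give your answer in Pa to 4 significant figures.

P ≈ 256.8 Pa

Scale height: H = RT/g = 190.9 × 181.0 / 3.706 = 9323.5 m.
Barometric formula: P = P₀ exp(−z/H).
z/H = 11150/9323.5 = 1.1959; exp(−1.1959) = 0.30243.
P = 849 × 0.30243 = 256.76 Pa.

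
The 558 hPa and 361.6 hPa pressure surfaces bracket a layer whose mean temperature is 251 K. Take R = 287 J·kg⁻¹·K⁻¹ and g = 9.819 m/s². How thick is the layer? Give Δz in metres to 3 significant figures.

Δz ≈ 3180 m

Hypsometric equation: Δz = (R T̄/g) ln(P₁/P₂).
R T̄/g = 287 × 251 / 9.819 = 7336.5 m.
ln(558/361.6) = ln(1.5431) = 0.43379.
Δz = 7336.5 × 0.43379 = 3182.5 m.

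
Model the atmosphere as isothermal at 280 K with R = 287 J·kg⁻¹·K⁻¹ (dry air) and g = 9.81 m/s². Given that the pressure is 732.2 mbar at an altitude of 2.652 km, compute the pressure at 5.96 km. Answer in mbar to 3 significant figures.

Scale height: H = RT/g = 287 × 280 / 9.81 = 8191.6 m.
Between two levels, P₂ = P₁ exp(−Δz/H) with Δz = z₂ − z₁.
Δz = 5960.0 − 2652.0 = 3308.0 m; Δz/H = 3308.0/8191.6 = 0.40383.
P₂ = 732.2 × exp(−0.40383) = 732.2 × 0.66776 = 488.93 mbar.

P ≈ 489 mbar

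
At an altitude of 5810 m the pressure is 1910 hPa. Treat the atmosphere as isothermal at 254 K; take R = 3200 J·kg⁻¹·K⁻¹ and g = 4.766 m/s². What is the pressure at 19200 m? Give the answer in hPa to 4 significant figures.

Scale height: H = RT/g = 3200 × 254 / 4.766 = 170540 m.
Between two levels, P₂ = P₁ exp(−Δz/H) with Δz = z₂ − z₁.
Δz = 19200 − 5810.0 = 13390 m; Δz/H = 13390/170540 = 0.078515.
P₂ = 1910 × exp(−0.078515) = 1910 × 0.92449 = 1765.8 hPa.

P ≈ 1766 hPa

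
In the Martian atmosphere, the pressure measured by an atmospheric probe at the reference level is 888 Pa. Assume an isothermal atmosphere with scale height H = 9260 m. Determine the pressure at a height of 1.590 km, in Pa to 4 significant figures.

Barometric formula: P = P₀ exp(−z/H).
z/H = 1590.0/9260.0 = 0.17171; exp(−0.17171) = 0.84222.
P = 888 × 0.84222 = 747.89 Pa.

P ≈ 747.9 Pa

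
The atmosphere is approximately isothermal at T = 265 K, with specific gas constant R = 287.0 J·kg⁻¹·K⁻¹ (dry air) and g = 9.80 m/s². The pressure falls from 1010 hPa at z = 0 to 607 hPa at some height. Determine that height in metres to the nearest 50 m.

Scale height: H = RT/g = 287.0 × 265 / 9.80 = 7760.7 m.
Invert the barometric formula: z = H ln(P₀/P).
P₀/P = 1010/607 = 1.6639; ln(1.6639) = 0.50916.
z = 7760.7 × 0.50916 = 3951.4 m.

z ≈ 3950 m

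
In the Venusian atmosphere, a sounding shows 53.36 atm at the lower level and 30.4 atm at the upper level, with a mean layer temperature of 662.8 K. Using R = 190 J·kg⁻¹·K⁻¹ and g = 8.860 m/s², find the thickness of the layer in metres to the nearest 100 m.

Δz ≈ 8000 m

Hypsometric equation: Δz = (R T̄/g) ln(P₁/P₂).
R T̄/g = 190 × 662.8 / 8.860 = 14214 m.
ln(53.36/30.4) = ln(1.7553) = 0.56264.
Δz = 14214 × 0.56264 = 7997.4 m.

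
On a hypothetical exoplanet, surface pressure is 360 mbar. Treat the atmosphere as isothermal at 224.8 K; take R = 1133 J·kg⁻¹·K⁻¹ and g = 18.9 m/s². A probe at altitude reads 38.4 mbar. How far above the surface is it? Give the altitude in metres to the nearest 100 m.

Scale height: H = RT/g = 1133 × 224.8 / 18.9 = 13476 m.
Invert the barometric formula: z = H ln(P₀/P).
P₀/P = 360/38.4 = 9.3750; ln(9.3750) = 2.2380.
z = 13476 × 2.2380 = 30159 m.

z ≈ 30200 m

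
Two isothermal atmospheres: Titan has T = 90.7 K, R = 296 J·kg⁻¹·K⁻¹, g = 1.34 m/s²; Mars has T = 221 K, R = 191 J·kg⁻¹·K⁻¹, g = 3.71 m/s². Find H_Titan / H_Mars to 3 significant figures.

H_Titan/H_Mars ≈ 1.76

H = RT/g for each body.
H_Titan = 296 × 90.7 / 1.34 = 20035 m.
H_Mars = 191 × 221 / 3.71 = 11378 m.
H_Titan/H_Mars = 20035/11378 = 1.7609.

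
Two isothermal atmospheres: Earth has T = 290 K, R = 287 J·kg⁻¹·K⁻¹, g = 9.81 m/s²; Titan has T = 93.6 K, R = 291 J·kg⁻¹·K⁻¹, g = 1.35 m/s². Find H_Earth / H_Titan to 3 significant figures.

H = RT/g for each body.
H_Earth = 287 × 290 / 9.81 = 8484.2 m.
H_Titan = 291 × 93.6 / 1.35 = 20176 m.
H_Earth/H_Titan = 8484.2/20176 = 0.42051.

H_Earth/H_Titan ≈ 0.421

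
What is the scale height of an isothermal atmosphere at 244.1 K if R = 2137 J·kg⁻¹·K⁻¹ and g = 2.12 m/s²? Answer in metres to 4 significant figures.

H ≈ 246100 m

The scale height of an isothermal atmosphere is H = RT/g.
H = 2137 × 244.1 / 2.12 = 521640/2.12 = 246060 m.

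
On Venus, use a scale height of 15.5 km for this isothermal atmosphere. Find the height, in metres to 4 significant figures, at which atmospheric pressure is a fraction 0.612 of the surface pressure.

Set P/P₀ = exp(−z/H) = 0.612, so z = −H ln(0.612).
−ln(0.612) = 0.49102; z = 15500 × 0.49102 = 7610.8 m.

z ≈ 7611 m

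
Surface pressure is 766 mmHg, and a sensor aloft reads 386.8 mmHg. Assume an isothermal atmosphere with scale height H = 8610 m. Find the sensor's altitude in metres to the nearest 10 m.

z ≈ 5880 m

Invert the barometric formula: z = H ln(P₀/P).
P₀/P = 766/386.8 = 1.9804; ln(1.9804) = 0.68330.
z = 8610.0 × 0.68330 = 5883.2 m.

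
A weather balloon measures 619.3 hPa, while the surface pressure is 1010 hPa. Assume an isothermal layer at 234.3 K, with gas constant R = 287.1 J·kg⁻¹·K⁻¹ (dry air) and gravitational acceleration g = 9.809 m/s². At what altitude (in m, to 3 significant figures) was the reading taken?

z ≈ 3350 m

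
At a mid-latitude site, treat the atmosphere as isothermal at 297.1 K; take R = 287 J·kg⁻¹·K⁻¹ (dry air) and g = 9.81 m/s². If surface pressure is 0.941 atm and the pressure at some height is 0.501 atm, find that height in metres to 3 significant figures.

Scale height: H = RT/g = 287 × 297.1 / 9.81 = 8691.9 m.
Invert the barometric formula: z = H ln(P₀/P).
P₀/P = 0.941/0.501 = 1.8782; ln(1.8782) = 0.63031.
z = 8691.9 × 0.63031 = 5478.6 m.

z ≈ 5480 m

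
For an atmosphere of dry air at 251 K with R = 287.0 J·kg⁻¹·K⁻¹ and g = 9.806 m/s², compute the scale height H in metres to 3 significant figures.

H ≈ 7350 m

The scale height of an isothermal atmosphere is H = RT/g.
H = 287.0 × 251 / 9.806 = 72037/9.806 = 7346.2 m.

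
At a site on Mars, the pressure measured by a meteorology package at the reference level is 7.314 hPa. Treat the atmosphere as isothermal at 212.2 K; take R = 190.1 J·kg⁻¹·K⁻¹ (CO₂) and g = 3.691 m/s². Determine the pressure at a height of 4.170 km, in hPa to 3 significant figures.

P ≈ 4.99 hPa

Scale height: H = RT/g = 190.1 × 212.2 / 3.691 = 10929 m.
Barometric formula: P = P₀ exp(−z/H).
z/H = 4170.0/10929 = 0.38155; exp(−0.38155) = 0.68280.
P = 7.314 × 0.68280 = 4.9940 hPa.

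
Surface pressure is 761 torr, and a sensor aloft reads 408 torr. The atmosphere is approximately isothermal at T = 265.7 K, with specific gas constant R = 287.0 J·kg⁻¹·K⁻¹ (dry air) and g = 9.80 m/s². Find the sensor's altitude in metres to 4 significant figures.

z ≈ 4851 m

Scale height: H = RT/g = 287.0 × 265.7 / 9.80 = 7781.2 m.
Invert the barometric formula: z = H ln(P₀/P).
P₀/P = 761/408 = 1.8652; ln(1.8652) = 0.62337.
z = 7781.2 × 0.62337 = 4850.6 m.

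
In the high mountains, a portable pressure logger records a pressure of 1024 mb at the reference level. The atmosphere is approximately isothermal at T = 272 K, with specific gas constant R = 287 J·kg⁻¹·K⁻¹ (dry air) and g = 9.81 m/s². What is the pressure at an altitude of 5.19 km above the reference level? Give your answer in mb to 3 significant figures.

Scale height: H = RT/g = 287 × 272 / 9.81 = 7957.6 m.
Barometric formula: P = P₀ exp(−z/H).
z/H = 5190.0/7957.6 = 0.65221; exp(−0.65221) = 0.52089.
P = 1024 × 0.52089 = 533.39 mb.

P ≈ 533 mb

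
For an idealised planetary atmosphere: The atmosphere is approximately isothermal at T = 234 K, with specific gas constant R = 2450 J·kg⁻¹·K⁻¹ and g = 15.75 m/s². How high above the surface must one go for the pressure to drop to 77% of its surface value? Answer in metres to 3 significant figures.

Scale height: H = RT/g = 2450 × 234 / 15.75 = 36400 m.
Set P/P₀ = exp(−z/H) = 0.77, so z = −H ln(0.77).
−ln(0.77) = 0.26136; z = 36400 × 0.26136 = 9513.5 m.

z ≈ 9510 m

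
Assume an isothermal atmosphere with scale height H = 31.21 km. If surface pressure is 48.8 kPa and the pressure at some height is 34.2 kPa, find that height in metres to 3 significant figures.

Invert the barometric formula: z = H ln(P₀/P).
P₀/P = 48.8/34.2 = 1.4269; ln(1.4269) = 0.35550.
z = 31210 × 0.35550 = 11095 m.

z ≈ 11100 m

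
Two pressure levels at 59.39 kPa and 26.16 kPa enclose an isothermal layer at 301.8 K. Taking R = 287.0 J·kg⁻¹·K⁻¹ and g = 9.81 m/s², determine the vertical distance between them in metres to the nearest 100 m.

Hypsometric equation: Δz = (R T̄/g) ln(P₁/P₂).
R T̄/g = 287.0 × 301.8 / 9.81 = 8829.4 m.
ln(59.39/26.16) = ln(2.2703) = 0.81991.
Δz = 8829.4 × 0.81991 = 7239.3 m.

Δz ≈ 7200 m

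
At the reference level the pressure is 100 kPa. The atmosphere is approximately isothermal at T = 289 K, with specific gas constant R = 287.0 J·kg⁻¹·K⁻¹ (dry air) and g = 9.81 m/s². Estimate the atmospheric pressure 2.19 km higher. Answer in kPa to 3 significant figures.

Scale height: H = RT/g = 287.0 × 289 / 9.81 = 8454.9 m.
Barometric formula: P = P₀ exp(−z/H).
z/H = 2190.0/8454.9 = 0.25902; exp(−0.25902) = 0.77181.
P = 100 × 0.77181 = 77.181 kPa.

P ≈ 77.2 kPa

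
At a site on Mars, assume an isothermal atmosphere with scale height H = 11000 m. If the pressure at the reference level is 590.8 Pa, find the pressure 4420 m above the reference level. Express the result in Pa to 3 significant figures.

Barometric formula: P = P₀ exp(−z/H).
z/H = 4420.0/11000 = 0.40182; exp(−0.40182) = 0.66910.
P = 590.8 × 0.66910 = 395.30 Pa.

P ≈ 395 Pa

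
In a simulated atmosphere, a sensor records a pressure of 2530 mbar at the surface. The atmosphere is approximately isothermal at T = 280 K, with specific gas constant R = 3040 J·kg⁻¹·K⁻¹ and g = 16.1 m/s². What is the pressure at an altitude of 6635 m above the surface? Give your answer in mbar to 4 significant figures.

P ≈ 2232 mbar

Scale height: H = RT/g = 3040 × 280 / 16.1 = 52870 m.
Barometric formula: P = P₀ exp(−z/H).
z/H = 6635.0/52870 = 0.12550; exp(−0.12550) = 0.88206.
P = 2530 × 0.88206 = 2231.6 mbar.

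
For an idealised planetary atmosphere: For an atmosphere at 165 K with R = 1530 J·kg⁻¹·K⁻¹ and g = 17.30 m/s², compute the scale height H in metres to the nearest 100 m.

H ≈ 14600 m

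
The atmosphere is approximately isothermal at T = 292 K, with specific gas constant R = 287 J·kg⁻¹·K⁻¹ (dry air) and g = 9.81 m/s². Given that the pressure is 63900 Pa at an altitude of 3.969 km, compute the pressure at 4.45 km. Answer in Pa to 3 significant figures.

P ≈ 60400 Pa

Scale height: H = RT/g = 287 × 292 / 9.81 = 8542.7 m.
Between two levels, P₂ = P₁ exp(−Δz/H) with Δz = z₂ − z₁.
Δz = 4450.0 − 3969.0 = 481.00 m; Δz/H = 481.00/8542.7 = 0.056305.
P₂ = 63900 × exp(−0.056305) = 63900 × 0.94525 = 60401 Pa.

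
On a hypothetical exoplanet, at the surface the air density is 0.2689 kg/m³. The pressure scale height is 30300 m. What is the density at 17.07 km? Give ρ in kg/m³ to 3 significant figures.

ρ ≈ 0.153 kg/m³

In an isothermal atmosphere, density decays like pressure: ρ = ρ₀ exp(−z/H).
z/H = 17070/30300 = 0.56337; exp(−0.56337) = 0.56929.
ρ = 0.2689 × 0.56929 = 0.15308 kg/m³.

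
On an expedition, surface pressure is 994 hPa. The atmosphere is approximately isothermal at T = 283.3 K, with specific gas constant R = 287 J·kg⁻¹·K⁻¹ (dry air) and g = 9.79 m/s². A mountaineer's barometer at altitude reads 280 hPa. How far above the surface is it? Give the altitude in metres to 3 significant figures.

z ≈ 10500 m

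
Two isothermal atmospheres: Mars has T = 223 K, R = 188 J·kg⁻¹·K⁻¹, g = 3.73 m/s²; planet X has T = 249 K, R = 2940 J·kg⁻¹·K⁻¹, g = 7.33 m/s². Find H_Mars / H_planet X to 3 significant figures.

H = RT/g for each body.
H_Mars = 188 × 223 / 3.73 = 11240 m.
H_planet X = 2940 × 249 / 7.33 = 99872 m.
H_Mars/H_planet X = 11240/99872 = 0.11254.

H_Mars/H_planet X ≈ 0.113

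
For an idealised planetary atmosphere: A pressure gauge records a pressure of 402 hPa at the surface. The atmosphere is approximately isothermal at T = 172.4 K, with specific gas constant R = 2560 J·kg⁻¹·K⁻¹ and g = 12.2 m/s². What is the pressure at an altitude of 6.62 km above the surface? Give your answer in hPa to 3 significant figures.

Scale height: H = RT/g = 2560 × 172.4 / 12.2 = 36176 m.
Barometric formula: P = P₀ exp(−z/H).
z/H = 6620.0/36176 = 0.18299; exp(−0.18299) = 0.83278.
P = 402 × 0.83278 = 334.78 hPa.

P ≈ 335 hPa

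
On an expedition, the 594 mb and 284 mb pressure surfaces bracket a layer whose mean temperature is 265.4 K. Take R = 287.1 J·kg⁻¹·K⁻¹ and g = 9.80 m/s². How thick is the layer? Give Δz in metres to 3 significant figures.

Hypsometric equation: Δz = (R T̄/g) ln(P₁/P₂).
R T̄/g = 287.1 × 265.4 / 9.80 = 7775.1 m.
ln(594/284) = ln(2.0915) = 0.73788.
Δz = 7775.1 × 0.73788 = 5737.1 m.

Δz ≈ 5740 m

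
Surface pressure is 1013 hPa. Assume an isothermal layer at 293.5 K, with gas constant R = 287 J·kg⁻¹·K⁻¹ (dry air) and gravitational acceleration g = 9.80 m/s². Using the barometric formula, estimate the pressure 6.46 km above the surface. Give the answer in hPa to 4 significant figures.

P ≈ 477.8 hPa

Scale height: H = RT/g = 287 × 293.5 / 9.80 = 8595.4 m.
Barometric formula: P = P₀ exp(−z/H).
z/H = 6460.0/8595.4 = 0.75156; exp(−0.75156) = 0.47163.
P = 1013 × 0.47163 = 477.76 hPa.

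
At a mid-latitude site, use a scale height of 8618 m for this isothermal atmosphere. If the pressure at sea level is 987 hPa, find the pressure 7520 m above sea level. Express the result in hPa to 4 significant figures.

Barometric formula: P = P₀ exp(−z/H).
z/H = 7520.0/8618.0 = 0.87259; exp(−0.87259) = 0.41787.
P = 987 × 0.41787 = 412.44 hPa.

P ≈ 412.4 hPa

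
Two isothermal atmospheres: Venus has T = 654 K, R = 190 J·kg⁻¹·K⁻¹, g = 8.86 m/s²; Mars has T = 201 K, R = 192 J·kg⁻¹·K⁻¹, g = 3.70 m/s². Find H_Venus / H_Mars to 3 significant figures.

H_Venus/H_Mars ≈ 1.34

H = RT/g for each body.
H_Venus = 190 × 654 / 8.86 = 14025 m.
H_Mars = 192 × 201 / 3.70 = 10430 m.
H_Venus/H_Mars = 14025/10430 = 1.3447.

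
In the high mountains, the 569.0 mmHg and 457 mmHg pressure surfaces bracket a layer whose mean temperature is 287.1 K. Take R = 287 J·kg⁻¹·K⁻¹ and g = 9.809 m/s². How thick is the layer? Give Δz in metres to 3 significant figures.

Δz ≈ 1840 m

Hypsometric equation: Δz = (R T̄/g) ln(P₁/P₂).
R T̄/g = 287 × 287.1 / 9.809 = 8400.2 m.
ln(569.0/457) = ln(1.2451) = 0.21922.
Δz = 8400.2 × 0.21922 = 1841.5 m.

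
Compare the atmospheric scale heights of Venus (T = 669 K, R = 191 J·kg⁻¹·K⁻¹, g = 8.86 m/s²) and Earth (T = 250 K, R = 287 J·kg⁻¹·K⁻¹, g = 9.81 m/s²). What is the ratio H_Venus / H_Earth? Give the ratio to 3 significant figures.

H_Venus/H_Earth ≈ 1.97

H = RT/g for each body.
H_Venus = 191 × 669 / 8.86 = 14422 m.
H_Earth = 287 × 250 / 9.81 = 7314.0 m.
H_Venus/H_Earth = 14422/7314.0 = 1.9718.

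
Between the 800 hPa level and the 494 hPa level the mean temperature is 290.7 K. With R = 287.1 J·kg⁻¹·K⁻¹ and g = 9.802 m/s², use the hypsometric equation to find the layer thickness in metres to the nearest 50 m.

Hypsometric equation: Δz = (R T̄/g) ln(P₁/P₂).
R T̄/g = 287.1 × 290.7 / 9.802 = 8514.6 m.
ln(800/494) = ln(1.6194) = 0.48206.
Δz = 8514.6 × 0.48206 = 4104.5 m.

Δz ≈ 4100 m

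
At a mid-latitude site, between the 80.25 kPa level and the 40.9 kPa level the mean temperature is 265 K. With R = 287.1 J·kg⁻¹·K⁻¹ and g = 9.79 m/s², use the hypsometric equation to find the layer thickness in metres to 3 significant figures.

Δz ≈ 5240 m

Hypsometric equation: Δz = (R T̄/g) ln(P₁/P₂).
R T̄/g = 287.1 × 265 / 9.79 = 7771.3 m.
ln(80.25/40.9) = ln(1.9621) = 0.67402.
Δz = 7771.3 × 0.67402 = 5238.0 m.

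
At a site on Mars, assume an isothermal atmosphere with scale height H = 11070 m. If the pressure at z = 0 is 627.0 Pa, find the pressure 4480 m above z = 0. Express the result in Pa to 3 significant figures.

P ≈ 418 Pa

Barometric formula: P = P₀ exp(−z/H).
z/H = 4480.0/11070 = 0.40470; exp(−0.40470) = 0.66718.
P = 627.0 × 0.66718 = 418.32 Pa.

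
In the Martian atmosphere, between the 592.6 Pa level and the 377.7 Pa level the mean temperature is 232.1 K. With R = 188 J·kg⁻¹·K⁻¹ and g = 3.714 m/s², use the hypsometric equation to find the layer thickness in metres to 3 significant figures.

Δz ≈ 5290 m

Hypsometric equation: Δz = (R T̄/g) ln(P₁/P₂).
R T̄/g = 188 × 232.1 / 3.714 = 11749 m.
ln(592.6/377.7) = ln(1.5690) = 0.45044.
Δz = 11749 × 0.45044 = 5292.2 m.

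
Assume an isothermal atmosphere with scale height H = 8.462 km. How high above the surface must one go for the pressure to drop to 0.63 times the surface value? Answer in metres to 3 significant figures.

z ≈ 3910 m

Set P/P₀ = exp(−z/H) = 0.63, so z = −H ln(0.63).
−ln(0.63) = 0.46204; z = 8462.0 × 0.46204 = 3909.8 m.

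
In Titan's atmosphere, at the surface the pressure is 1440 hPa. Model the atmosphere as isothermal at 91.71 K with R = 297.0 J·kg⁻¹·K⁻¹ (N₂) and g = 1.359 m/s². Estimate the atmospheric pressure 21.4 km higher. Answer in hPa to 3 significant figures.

Scale height: H = RT/g = 297.0 × 91.71 / 1.359 = 20043 m.
Barometric formula: P = P₀ exp(−z/H).
z/H = 21400/20043 = 1.0677; exp(−1.0677) = 0.34380.
P = 1440 × 0.34380 = 495.07 hPa.

P ≈ 495 hPa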